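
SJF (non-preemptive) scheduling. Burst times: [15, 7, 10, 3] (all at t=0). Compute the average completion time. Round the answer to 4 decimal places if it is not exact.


SJF order (ascending): [3, 7, 10, 15]
Completion times:
  Job 1: burst=3, C=3
  Job 2: burst=7, C=10
  Job 3: burst=10, C=20
  Job 4: burst=15, C=35
Average completion = 68/4 = 17.0

17.0


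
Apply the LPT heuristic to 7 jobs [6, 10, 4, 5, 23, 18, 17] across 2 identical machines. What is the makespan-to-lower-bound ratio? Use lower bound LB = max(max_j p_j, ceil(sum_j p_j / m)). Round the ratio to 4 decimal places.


LPT order: [23, 18, 17, 10, 6, 5, 4]
Machine loads after assignment: [43, 40]
LPT makespan = 43
Lower bound = max(max_job, ceil(total/2)) = max(23, 42) = 42
Ratio = 43 / 42 = 1.0238

1.0238


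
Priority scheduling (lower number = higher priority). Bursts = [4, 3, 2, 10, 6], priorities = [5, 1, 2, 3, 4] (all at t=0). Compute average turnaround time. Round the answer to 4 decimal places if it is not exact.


Sort by priority (ascending = highest first):
Order: [(1, 3), (2, 2), (3, 10), (4, 6), (5, 4)]
Completion times:
  Priority 1, burst=3, C=3
  Priority 2, burst=2, C=5
  Priority 3, burst=10, C=15
  Priority 4, burst=6, C=21
  Priority 5, burst=4, C=25
Average turnaround = 69/5 = 13.8

13.8


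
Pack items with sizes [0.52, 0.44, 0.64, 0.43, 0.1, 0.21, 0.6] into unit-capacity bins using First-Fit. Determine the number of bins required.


Place items sequentially using First-Fit:
  Item 0.52 -> new Bin 1
  Item 0.44 -> Bin 1 (now 0.96)
  Item 0.64 -> new Bin 2
  Item 0.43 -> new Bin 3
  Item 0.1 -> Bin 2 (now 0.74)
  Item 0.21 -> Bin 2 (now 0.95)
  Item 0.6 -> new Bin 4
Total bins used = 4

4


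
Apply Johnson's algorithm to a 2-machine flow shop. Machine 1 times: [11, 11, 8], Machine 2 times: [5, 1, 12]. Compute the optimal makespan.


Apply Johnson's rule:
  Group 1 (a <= b): [(3, 8, 12)]
  Group 2 (a > b): [(1, 11, 5), (2, 11, 1)]
Optimal job order: [3, 1, 2]
Schedule:
  Job 3: M1 done at 8, M2 done at 20
  Job 1: M1 done at 19, M2 done at 25
  Job 2: M1 done at 30, M2 done at 31
Makespan = 31

31


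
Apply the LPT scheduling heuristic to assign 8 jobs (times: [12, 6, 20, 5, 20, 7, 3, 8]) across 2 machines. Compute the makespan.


Sort jobs in decreasing order (LPT): [20, 20, 12, 8, 7, 6, 5, 3]
Assign each job to the least loaded machine:
  Machine 1: jobs [20, 12, 6, 3], load = 41
  Machine 2: jobs [20, 8, 7, 5], load = 40
Makespan = max load = 41

41


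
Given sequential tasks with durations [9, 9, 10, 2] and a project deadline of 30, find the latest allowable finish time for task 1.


LF(activity 1) = deadline - sum of successor durations
Successors: activities 2 through 4 with durations [9, 10, 2]
Sum of successor durations = 21
LF = 30 - 21 = 9

9


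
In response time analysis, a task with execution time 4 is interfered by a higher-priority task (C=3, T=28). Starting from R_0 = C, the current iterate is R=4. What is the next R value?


R_next = C + ceil(R_prev / T_hp) * C_hp
ceil(4 / 28) = ceil(0.1429) = 1
Interference = 1 * 3 = 3
R_next = 4 + 3 = 7

7


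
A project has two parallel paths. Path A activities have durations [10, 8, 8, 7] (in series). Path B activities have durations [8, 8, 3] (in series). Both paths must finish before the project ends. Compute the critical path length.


Path A total = 10 + 8 + 8 + 7 = 33
Path B total = 8 + 8 + 3 = 19
Critical path = longest path = max(33, 19) = 33

33


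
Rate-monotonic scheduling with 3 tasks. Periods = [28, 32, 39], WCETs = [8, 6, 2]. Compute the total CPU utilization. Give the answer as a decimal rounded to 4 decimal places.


Compute individual utilizations (exact fractions):
  Task 1: C/T = 8/28 = 2/7 (approx. 0.2857)
  Task 2: C/T = 6/32 = 3/16 (approx. 0.1875)
  Task 3: C/T = 2/39 (approx. 0.0513)
Total utilization U = 2/7 + 3/16 + 2/39 = 2291/4368
Rounded to 4 decimal places: U = 0.5245
RM (Liu & Layland) bound for 3 tasks = 0.779763; compare with U = 2291/4368 (approx. 0.524496)
U <= bound, so schedulable by RM sufficient condition.

0.5245


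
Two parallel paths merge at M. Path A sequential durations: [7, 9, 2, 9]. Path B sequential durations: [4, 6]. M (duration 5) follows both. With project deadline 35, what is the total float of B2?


Forward pass: ES(B2) = sum of predecessors on chain B = 4
EF = ES + duration = 4 + 6 = 10
Backward pass: LF(M) = deadline = 35; LS(M) = 35 - 5 = 30
LF(B2) = LS(M) - sum(successors on chain B) = 30 - 0 = 30
LS = LF - duration = 30 - 6 = 24
Total float = LS - ES = 24 - 4 = 20

20


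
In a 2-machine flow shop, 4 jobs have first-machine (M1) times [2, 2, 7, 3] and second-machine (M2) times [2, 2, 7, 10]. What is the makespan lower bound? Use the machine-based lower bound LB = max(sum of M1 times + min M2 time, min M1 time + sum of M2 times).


LB1 = sum(M1 times) + min(M2 times) = 14 + 2 = 16
LB2 = min(M1 times) + sum(M2 times) = 2 + 21 = 23
Lower bound = max(LB1, LB2) = max(16, 23) = 23

23


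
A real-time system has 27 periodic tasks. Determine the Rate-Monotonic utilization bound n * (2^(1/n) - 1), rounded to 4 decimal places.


Compute 2^(1/27) = 1.0260044847
Subtract 1: 1.0260044847 - 1 = 0.0260044847
Multiply by n: 27 * 0.0260044847 = 0.7021210869
Round to 4 dp: 0.7021

0.7021


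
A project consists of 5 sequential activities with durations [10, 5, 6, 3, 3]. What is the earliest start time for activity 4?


Activity 4 starts after activities 1 through 3 complete.
Predecessor durations: [10, 5, 6]
ES = 10 + 5 + 6 = 21

21


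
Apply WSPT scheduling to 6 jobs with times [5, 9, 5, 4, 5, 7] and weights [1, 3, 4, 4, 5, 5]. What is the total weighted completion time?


Compute p/w ratios and sort ascending (WSPT): [(4, 4), (5, 5), (5, 4), (7, 5), (9, 3), (5, 1)]
Compute weighted completion times:
  Job (p=4,w=4): C=4, w*C=4*4=16
  Job (p=5,w=5): C=9, w*C=5*9=45
  Job (p=5,w=4): C=14, w*C=4*14=56
  Job (p=7,w=5): C=21, w*C=5*21=105
  Job (p=9,w=3): C=30, w*C=3*30=90
  Job (p=5,w=1): C=35, w*C=1*35=35
Total weighted completion time = 347

347


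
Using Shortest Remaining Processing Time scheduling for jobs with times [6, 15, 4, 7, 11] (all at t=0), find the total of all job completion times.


Since all jobs arrive at t=0, SRPT equals SPT ordering.
SPT order: [4, 6, 7, 11, 15]
Completion times:
  Job 1: p=4, C=4
  Job 2: p=6, C=10
  Job 3: p=7, C=17
  Job 4: p=11, C=28
  Job 5: p=15, C=43
Total completion time = 4 + 10 + 17 + 28 + 43 = 102

102


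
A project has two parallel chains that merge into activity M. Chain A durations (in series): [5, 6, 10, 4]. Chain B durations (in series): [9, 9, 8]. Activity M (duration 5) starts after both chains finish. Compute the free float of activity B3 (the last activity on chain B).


ES(B3) = sum of predecessors on chain B = 18
EF(B3) = ES + duration = 18 + 8 = 26
Successor of B3 is M. ES(M) = max(sum(A), sum(B)) = max(25, 26) = 26
Free float = ES(successor) - EF(current) = 26 - 26 = 0

0


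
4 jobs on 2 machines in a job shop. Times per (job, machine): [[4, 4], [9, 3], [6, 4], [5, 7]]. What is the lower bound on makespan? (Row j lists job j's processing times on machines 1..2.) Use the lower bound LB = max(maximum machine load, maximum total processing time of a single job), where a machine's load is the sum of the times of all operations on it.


Machine loads:
  Machine 1: 4 + 9 + 6 + 5 = 24
  Machine 2: 4 + 3 + 4 + 7 = 18
Max machine load = 24
Job totals:
  Job 1: 8
  Job 2: 12
  Job 3: 10
  Job 4: 12
Max job total = 12
Lower bound = max(24, 12) = 24

24


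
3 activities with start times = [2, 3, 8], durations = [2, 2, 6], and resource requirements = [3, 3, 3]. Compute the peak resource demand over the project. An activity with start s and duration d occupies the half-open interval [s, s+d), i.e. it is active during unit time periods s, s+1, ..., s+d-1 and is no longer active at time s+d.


Each activity i is active on [start_i, start_i + duration_i).
Compute total resource usage per time slot:
  t=0: active resources = [], total = 0
  t=1: active resources = [], total = 0
  t=2: active resources = [3], total = 3
  t=3: active resources = [3, 3], total = 6
  t=4: active resources = [3], total = 3
  t=5: active resources = [], total = 0
  t=6: active resources = [], total = 0
  t=7: active resources = [], total = 0
  t=8: active resources = [3], total = 3
  t=9: active resources = [3], total = 3
  t=10: active resources = [3], total = 3
  t=11: active resources = [3], total = 3
  t=12: active resources = [3], total = 3
  t=13: active resources = [3], total = 3
Peak resource demand = 6

6


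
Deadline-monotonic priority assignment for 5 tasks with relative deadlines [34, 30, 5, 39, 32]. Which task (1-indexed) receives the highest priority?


Sort tasks by relative deadline (ascending):
  Task 3: deadline = 5
  Task 2: deadline = 30
  Task 5: deadline = 32
  Task 1: deadline = 34
  Task 4: deadline = 39
Priority order (highest first): [3, 2, 5, 1, 4]
Highest priority task = 3

3


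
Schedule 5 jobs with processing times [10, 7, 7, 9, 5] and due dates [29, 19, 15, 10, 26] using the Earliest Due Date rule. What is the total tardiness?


Sort by due date (EDD order): [(9, 10), (7, 15), (7, 19), (5, 26), (10, 29)]
Compute completion times and tardiness:
  Job 1: p=9, d=10, C=9, tardiness=max(0,9-10)=0
  Job 2: p=7, d=15, C=16, tardiness=max(0,16-15)=1
  Job 3: p=7, d=19, C=23, tardiness=max(0,23-19)=4
  Job 4: p=5, d=26, C=28, tardiness=max(0,28-26)=2
  Job 5: p=10, d=29, C=38, tardiness=max(0,38-29)=9
Total tardiness = 16

16


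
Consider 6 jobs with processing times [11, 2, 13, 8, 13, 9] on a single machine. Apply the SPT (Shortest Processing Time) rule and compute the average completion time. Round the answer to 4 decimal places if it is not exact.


Sort jobs by processing time (SPT order): [2, 8, 9, 11, 13, 13]
Compute completion times sequentially:
  Job 1: processing = 2, completes at 2
  Job 2: processing = 8, completes at 10
  Job 3: processing = 9, completes at 19
  Job 4: processing = 11, completes at 30
  Job 5: processing = 13, completes at 43
  Job 6: processing = 13, completes at 56
Sum of completion times = 160
Average completion time = 160/6 = 26.6667

26.6667


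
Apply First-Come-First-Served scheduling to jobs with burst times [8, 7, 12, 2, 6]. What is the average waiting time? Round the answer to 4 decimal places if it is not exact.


FCFS order (as given): [8, 7, 12, 2, 6]
Waiting times:
  Job 1: wait = 0
  Job 2: wait = 8
  Job 3: wait = 15
  Job 4: wait = 27
  Job 5: wait = 29
Sum of waiting times = 79
Average waiting time = 79/5 = 15.8

15.8


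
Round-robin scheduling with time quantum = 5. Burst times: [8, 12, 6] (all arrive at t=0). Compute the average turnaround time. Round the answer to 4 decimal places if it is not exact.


Time quantum = 5
Execution trace:
  J1 runs 5 units, time = 5
  J2 runs 5 units, time = 10
  J3 runs 5 units, time = 15
  J1 runs 3 units, time = 18
  J2 runs 5 units, time = 23
  J3 runs 1 units, time = 24
  J2 runs 2 units, time = 26
Finish times: [18, 26, 24]
Average turnaround = 68/3 = 22.6667

22.6667


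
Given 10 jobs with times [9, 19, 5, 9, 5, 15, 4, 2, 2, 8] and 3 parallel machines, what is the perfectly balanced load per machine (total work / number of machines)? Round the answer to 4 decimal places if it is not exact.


Total processing time = 9 + 19 + 5 + 9 + 5 + 15 + 4 + 2 + 2 + 8 = 78
Number of machines = 3
Ideal balanced load = 78 / 3 = 26.0

26.0


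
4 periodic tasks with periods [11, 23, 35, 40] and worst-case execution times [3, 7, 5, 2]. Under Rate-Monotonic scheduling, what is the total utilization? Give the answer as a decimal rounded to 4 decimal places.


Compute individual utilizations (exact fractions):
  Task 1: C/T = 3/11 (approx. 0.2727)
  Task 2: C/T = 7/23 (approx. 0.3043)
  Task 3: C/T = 5/35 = 1/7 (approx. 0.1429)
  Task 4: C/T = 2/40 = 1/20 (approx. 0.05)
Total utilization U = 3/11 + 7/23 + 1/7 + 1/20 = 27271/35420
Rounded to 4 decimal places: U = 0.7699
RM (Liu & Layland) bound for 4 tasks = 0.756828; compare with U = 27271/35420 (approx. 0.769932)
bound < U <= 1, so the RM sufficient condition is not met (inconclusive; an exact test such as response-time analysis is needed).

0.7699


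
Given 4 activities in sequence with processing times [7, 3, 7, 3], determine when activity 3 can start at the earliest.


Activity 3 starts after activities 1 through 2 complete.
Predecessor durations: [7, 3]
ES = 7 + 3 = 10

10


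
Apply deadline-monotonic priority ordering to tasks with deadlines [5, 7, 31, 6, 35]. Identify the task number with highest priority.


Sort tasks by relative deadline (ascending):
  Task 1: deadline = 5
  Task 4: deadline = 6
  Task 2: deadline = 7
  Task 3: deadline = 31
  Task 5: deadline = 35
Priority order (highest first): [1, 4, 2, 3, 5]
Highest priority task = 1

1


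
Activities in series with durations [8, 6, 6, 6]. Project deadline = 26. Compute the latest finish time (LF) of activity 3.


LF(activity 3) = deadline - sum of successor durations
Successors: activities 4 through 4 with durations [6]
Sum of successor durations = 6
LF = 26 - 6 = 20

20


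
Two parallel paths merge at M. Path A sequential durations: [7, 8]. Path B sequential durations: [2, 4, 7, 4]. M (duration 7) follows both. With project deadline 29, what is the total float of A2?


Forward pass: ES(A2) = sum of predecessors on chain A = 7
EF = ES + duration = 7 + 8 = 15
Backward pass: LF(M) = deadline = 29; LS(M) = 29 - 7 = 22
LF(A2) = LS(M) - sum(successors on chain A) = 22 - 0 = 22
LS = LF - duration = 22 - 8 = 14
Total float = LS - ES = 14 - 7 = 7

7


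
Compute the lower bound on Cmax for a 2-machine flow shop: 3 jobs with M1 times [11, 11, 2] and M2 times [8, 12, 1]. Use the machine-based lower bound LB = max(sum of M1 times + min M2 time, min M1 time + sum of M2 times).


LB1 = sum(M1 times) + min(M2 times) = 24 + 1 = 25
LB2 = min(M1 times) + sum(M2 times) = 2 + 21 = 23
Lower bound = max(LB1, LB2) = max(25, 23) = 25

25


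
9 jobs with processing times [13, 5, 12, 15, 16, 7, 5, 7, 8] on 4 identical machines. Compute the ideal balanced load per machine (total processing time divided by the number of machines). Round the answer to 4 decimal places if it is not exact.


Total processing time = 13 + 5 + 12 + 15 + 16 + 7 + 5 + 7 + 8 = 88
Number of machines = 4
Ideal balanced load = 88 / 4 = 22.0

22.0


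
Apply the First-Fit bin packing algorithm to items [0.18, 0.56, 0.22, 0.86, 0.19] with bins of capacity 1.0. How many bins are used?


Place items sequentially using First-Fit:
  Item 0.18 -> new Bin 1
  Item 0.56 -> Bin 1 (now 0.74)
  Item 0.22 -> Bin 1 (now 0.96)
  Item 0.86 -> new Bin 2
  Item 0.19 -> new Bin 3
Total bins used = 3

3


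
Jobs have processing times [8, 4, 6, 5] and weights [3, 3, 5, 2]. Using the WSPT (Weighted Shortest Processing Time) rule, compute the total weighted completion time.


Compute p/w ratios and sort ascending (WSPT): [(6, 5), (4, 3), (5, 2), (8, 3)]
Compute weighted completion times:
  Job (p=6,w=5): C=6, w*C=5*6=30
  Job (p=4,w=3): C=10, w*C=3*10=30
  Job (p=5,w=2): C=15, w*C=2*15=30
  Job (p=8,w=3): C=23, w*C=3*23=69
Total weighted completion time = 159

159


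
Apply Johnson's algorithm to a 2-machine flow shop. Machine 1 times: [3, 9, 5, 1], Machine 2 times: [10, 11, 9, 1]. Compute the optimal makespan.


Apply Johnson's rule:
  Group 1 (a <= b): [(4, 1, 1), (1, 3, 10), (3, 5, 9), (2, 9, 11)]
  Group 2 (a > b): []
Optimal job order: [4, 1, 3, 2]
Schedule:
  Job 4: M1 done at 1, M2 done at 2
  Job 1: M1 done at 4, M2 done at 14
  Job 3: M1 done at 9, M2 done at 23
  Job 2: M1 done at 18, M2 done at 34
Makespan = 34

34


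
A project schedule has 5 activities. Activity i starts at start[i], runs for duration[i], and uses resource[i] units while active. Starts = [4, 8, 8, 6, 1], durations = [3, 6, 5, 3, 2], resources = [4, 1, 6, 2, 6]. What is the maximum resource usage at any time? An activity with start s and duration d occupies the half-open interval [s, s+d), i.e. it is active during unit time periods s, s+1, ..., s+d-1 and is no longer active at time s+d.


Each activity i is active on [start_i, start_i + duration_i).
Compute total resource usage per time slot:
  t=0: active resources = [], total = 0
  t=1: active resources = [6], total = 6
  t=2: active resources = [6], total = 6
  t=3: active resources = [], total = 0
  t=4: active resources = [4], total = 4
  t=5: active resources = [4], total = 4
  t=6: active resources = [4, 2], total = 6
  t=7: active resources = [2], total = 2
  t=8: active resources = [1, 6, 2], total = 9
  t=9: active resources = [1, 6], total = 7
  t=10: active resources = [1, 6], total = 7
  t=11: active resources = [1, 6], total = 7
  t=12: active resources = [1, 6], total = 7
  t=13: active resources = [1], total = 1
Peak resource demand = 9

9


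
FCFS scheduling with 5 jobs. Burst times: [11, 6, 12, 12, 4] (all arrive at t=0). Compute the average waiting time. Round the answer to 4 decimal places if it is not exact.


FCFS order (as given): [11, 6, 12, 12, 4]
Waiting times:
  Job 1: wait = 0
  Job 2: wait = 11
  Job 3: wait = 17
  Job 4: wait = 29
  Job 5: wait = 41
Sum of waiting times = 98
Average waiting time = 98/5 = 19.6

19.6


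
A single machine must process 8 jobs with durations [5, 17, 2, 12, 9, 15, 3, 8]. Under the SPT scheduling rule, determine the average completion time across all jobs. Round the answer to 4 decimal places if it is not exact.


Sort jobs by processing time (SPT order): [2, 3, 5, 8, 9, 12, 15, 17]
Compute completion times sequentially:
  Job 1: processing = 2, completes at 2
  Job 2: processing = 3, completes at 5
  Job 3: processing = 5, completes at 10
  Job 4: processing = 8, completes at 18
  Job 5: processing = 9, completes at 27
  Job 6: processing = 12, completes at 39
  Job 7: processing = 15, completes at 54
  Job 8: processing = 17, completes at 71
Sum of completion times = 226
Average completion time = 226/8 = 28.25

28.25


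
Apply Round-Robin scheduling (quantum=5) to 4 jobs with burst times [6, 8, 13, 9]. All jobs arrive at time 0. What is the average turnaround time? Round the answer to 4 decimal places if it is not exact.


Time quantum = 5
Execution trace:
  J1 runs 5 units, time = 5
  J2 runs 5 units, time = 10
  J3 runs 5 units, time = 15
  J4 runs 5 units, time = 20
  J1 runs 1 units, time = 21
  J2 runs 3 units, time = 24
  J3 runs 5 units, time = 29
  J4 runs 4 units, time = 33
  J3 runs 3 units, time = 36
Finish times: [21, 24, 36, 33]
Average turnaround = 114/4 = 28.5

28.5


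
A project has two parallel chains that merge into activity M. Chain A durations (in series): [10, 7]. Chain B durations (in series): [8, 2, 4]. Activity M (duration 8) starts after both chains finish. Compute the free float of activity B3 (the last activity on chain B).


ES(B3) = sum of predecessors on chain B = 10
EF(B3) = ES + duration = 10 + 4 = 14
Successor of B3 is M. ES(M) = max(sum(A), sum(B)) = max(17, 14) = 17
Free float = ES(successor) - EF(current) = 17 - 14 = 3

3


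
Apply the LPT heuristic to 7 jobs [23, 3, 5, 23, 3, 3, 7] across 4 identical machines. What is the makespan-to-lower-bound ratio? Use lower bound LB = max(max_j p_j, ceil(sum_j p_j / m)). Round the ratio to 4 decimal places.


LPT order: [23, 23, 7, 5, 3, 3, 3]
Machine loads after assignment: [23, 23, 10, 11]
LPT makespan = 23
Lower bound = max(max_job, ceil(total/4)) = max(23, 17) = 23
Ratio = 23 / 23 = 1.0

1.0


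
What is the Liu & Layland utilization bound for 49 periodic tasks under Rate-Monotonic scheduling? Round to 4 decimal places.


Compute 2^(1/49) = 1.0142463870
Subtract 1: 1.0142463870 - 1 = 0.0142463870
Multiply by n: 49 * 0.0142463870 = 0.6980729630
Round to 4 dp: 0.6981

0.6981


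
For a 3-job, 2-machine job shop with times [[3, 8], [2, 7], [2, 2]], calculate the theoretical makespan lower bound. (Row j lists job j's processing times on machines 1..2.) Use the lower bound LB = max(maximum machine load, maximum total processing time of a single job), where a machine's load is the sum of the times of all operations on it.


Machine loads:
  Machine 1: 3 + 2 + 2 = 7
  Machine 2: 8 + 7 + 2 = 17
Max machine load = 17
Job totals:
  Job 1: 11
  Job 2: 9
  Job 3: 4
Max job total = 11
Lower bound = max(17, 11) = 17

17


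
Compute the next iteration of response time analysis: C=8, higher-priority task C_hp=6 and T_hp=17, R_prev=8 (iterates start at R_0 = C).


R_next = C + ceil(R_prev / T_hp) * C_hp
ceil(8 / 17) = ceil(0.4706) = 1
Interference = 1 * 6 = 6
R_next = 8 + 6 = 14

14


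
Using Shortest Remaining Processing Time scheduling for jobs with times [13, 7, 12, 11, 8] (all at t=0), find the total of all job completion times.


Since all jobs arrive at t=0, SRPT equals SPT ordering.
SPT order: [7, 8, 11, 12, 13]
Completion times:
  Job 1: p=7, C=7
  Job 2: p=8, C=15
  Job 3: p=11, C=26
  Job 4: p=12, C=38
  Job 5: p=13, C=51
Total completion time = 7 + 15 + 26 + 38 + 51 = 137

137


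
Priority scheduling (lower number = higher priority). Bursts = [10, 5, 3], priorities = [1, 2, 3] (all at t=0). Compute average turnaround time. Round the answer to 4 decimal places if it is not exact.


Sort by priority (ascending = highest first):
Order: [(1, 10), (2, 5), (3, 3)]
Completion times:
  Priority 1, burst=10, C=10
  Priority 2, burst=5, C=15
  Priority 3, burst=3, C=18
Average turnaround = 43/3 = 14.3333

14.3333


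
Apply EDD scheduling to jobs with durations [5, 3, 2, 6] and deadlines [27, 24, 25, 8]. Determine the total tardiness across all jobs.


Sort by due date (EDD order): [(6, 8), (3, 24), (2, 25), (5, 27)]
Compute completion times and tardiness:
  Job 1: p=6, d=8, C=6, tardiness=max(0,6-8)=0
  Job 2: p=3, d=24, C=9, tardiness=max(0,9-24)=0
  Job 3: p=2, d=25, C=11, tardiness=max(0,11-25)=0
  Job 4: p=5, d=27, C=16, tardiness=max(0,16-27)=0
Total tardiness = 0

0


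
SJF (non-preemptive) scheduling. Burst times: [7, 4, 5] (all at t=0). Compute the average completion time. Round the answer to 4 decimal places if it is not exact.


SJF order (ascending): [4, 5, 7]
Completion times:
  Job 1: burst=4, C=4
  Job 2: burst=5, C=9
  Job 3: burst=7, C=16
Average completion = 29/3 = 9.6667

9.6667


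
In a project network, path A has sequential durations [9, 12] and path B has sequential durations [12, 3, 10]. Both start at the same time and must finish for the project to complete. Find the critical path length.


Path A total = 9 + 12 = 21
Path B total = 12 + 3 + 10 = 25
Critical path = longest path = max(21, 25) = 25

25


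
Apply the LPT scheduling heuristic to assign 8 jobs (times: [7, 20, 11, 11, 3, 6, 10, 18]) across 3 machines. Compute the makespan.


Sort jobs in decreasing order (LPT): [20, 18, 11, 11, 10, 7, 6, 3]
Assign each job to the least loaded machine:
  Machine 1: jobs [20, 7, 3], load = 30
  Machine 2: jobs [18, 10], load = 28
  Machine 3: jobs [11, 11, 6], load = 28
Makespan = max load = 30

30


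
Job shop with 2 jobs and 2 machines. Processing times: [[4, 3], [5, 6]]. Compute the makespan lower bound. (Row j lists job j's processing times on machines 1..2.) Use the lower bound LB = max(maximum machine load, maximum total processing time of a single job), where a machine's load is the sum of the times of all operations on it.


Machine loads:
  Machine 1: 4 + 5 = 9
  Machine 2: 3 + 6 = 9
Max machine load = 9
Job totals:
  Job 1: 7
  Job 2: 11
Max job total = 11
Lower bound = max(9, 11) = 11

11


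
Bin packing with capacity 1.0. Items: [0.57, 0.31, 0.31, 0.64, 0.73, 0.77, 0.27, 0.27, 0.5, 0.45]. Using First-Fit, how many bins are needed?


Place items sequentially using First-Fit:
  Item 0.57 -> new Bin 1
  Item 0.31 -> Bin 1 (now 0.88)
  Item 0.31 -> new Bin 2
  Item 0.64 -> Bin 2 (now 0.95)
  Item 0.73 -> new Bin 3
  Item 0.77 -> new Bin 4
  Item 0.27 -> Bin 3 (now 1.0)
  Item 0.27 -> new Bin 5
  Item 0.5 -> Bin 5 (now 0.77)
  Item 0.45 -> new Bin 6
Total bins used = 6

6


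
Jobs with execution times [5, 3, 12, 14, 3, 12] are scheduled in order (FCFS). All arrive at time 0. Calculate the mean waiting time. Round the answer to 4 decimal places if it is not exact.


FCFS order (as given): [5, 3, 12, 14, 3, 12]
Waiting times:
  Job 1: wait = 0
  Job 2: wait = 5
  Job 3: wait = 8
  Job 4: wait = 20
  Job 5: wait = 34
  Job 6: wait = 37
Sum of waiting times = 104
Average waiting time = 104/6 = 17.3333

17.3333


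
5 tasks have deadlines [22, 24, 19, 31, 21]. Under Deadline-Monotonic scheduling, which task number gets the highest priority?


Sort tasks by relative deadline (ascending):
  Task 3: deadline = 19
  Task 5: deadline = 21
  Task 1: deadline = 22
  Task 2: deadline = 24
  Task 4: deadline = 31
Priority order (highest first): [3, 5, 1, 2, 4]
Highest priority task = 3

3


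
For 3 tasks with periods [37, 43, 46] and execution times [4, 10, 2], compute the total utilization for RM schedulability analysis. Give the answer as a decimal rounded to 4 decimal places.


Compute individual utilizations (exact fractions):
  Task 1: C/T = 4/37 (approx. 0.1081)
  Task 2: C/T = 10/43 (approx. 0.2326)
  Task 3: C/T = 2/46 = 1/23 (approx. 0.0435)
Total utilization U = 4/37 + 10/43 + 1/23 = 14057/36593
Rounded to 4 decimal places: U = 0.3841
RM (Liu & Layland) bound for 3 tasks = 0.779763; compare with U = 14057/36593 (approx. 0.384145)
U <= bound, so schedulable by RM sufficient condition.

0.3841


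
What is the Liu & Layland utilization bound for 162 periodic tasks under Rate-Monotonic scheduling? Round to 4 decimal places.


Compute 2^(1/162) = 1.0042878529
Subtract 1: 1.0042878529 - 1 = 0.0042878529
Multiply by n: 162 * 0.0042878529 = 0.6946321698
Round to 4 dp: 0.6946

0.6946


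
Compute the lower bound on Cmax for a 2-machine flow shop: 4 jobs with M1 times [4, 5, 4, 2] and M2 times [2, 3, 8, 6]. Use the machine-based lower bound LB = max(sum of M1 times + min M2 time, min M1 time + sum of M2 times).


LB1 = sum(M1 times) + min(M2 times) = 15 + 2 = 17
LB2 = min(M1 times) + sum(M2 times) = 2 + 19 = 21
Lower bound = max(LB1, LB2) = max(17, 21) = 21

21


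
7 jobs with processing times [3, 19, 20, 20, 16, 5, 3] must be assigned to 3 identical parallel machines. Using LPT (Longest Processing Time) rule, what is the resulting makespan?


Sort jobs in decreasing order (LPT): [20, 20, 19, 16, 5, 3, 3]
Assign each job to the least loaded machine:
  Machine 1: jobs [20, 5], load = 25
  Machine 2: jobs [20, 3, 3], load = 26
  Machine 3: jobs [19, 16], load = 35
Makespan = max load = 35

35


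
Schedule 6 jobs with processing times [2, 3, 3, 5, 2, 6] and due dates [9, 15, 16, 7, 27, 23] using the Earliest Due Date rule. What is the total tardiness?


Sort by due date (EDD order): [(5, 7), (2, 9), (3, 15), (3, 16), (6, 23), (2, 27)]
Compute completion times and tardiness:
  Job 1: p=5, d=7, C=5, tardiness=max(0,5-7)=0
  Job 2: p=2, d=9, C=7, tardiness=max(0,7-9)=0
  Job 3: p=3, d=15, C=10, tardiness=max(0,10-15)=0
  Job 4: p=3, d=16, C=13, tardiness=max(0,13-16)=0
  Job 5: p=6, d=23, C=19, tardiness=max(0,19-23)=0
  Job 6: p=2, d=27, C=21, tardiness=max(0,21-27)=0
Total tardiness = 0

0


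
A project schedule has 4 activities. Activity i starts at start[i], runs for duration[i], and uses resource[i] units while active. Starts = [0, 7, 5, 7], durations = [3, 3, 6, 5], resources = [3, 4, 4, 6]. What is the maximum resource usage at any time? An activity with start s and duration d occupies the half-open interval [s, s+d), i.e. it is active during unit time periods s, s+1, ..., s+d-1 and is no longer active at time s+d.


Each activity i is active on [start_i, start_i + duration_i).
Compute total resource usage per time slot:
  t=0: active resources = [3], total = 3
  t=1: active resources = [3], total = 3
  t=2: active resources = [3], total = 3
  t=3: active resources = [], total = 0
  t=4: active resources = [], total = 0
  t=5: active resources = [4], total = 4
  t=6: active resources = [4], total = 4
  t=7: active resources = [4, 4, 6], total = 14
  t=8: active resources = [4, 4, 6], total = 14
  t=9: active resources = [4, 4, 6], total = 14
  t=10: active resources = [4, 6], total = 10
  t=11: active resources = [6], total = 6
Peak resource demand = 14

14


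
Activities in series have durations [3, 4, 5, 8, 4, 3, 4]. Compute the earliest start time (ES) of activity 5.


Activity 5 starts after activities 1 through 4 complete.
Predecessor durations: [3, 4, 5, 8]
ES = 3 + 4 + 5 + 8 = 20

20


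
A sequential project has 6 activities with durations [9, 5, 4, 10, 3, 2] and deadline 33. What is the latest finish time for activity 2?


LF(activity 2) = deadline - sum of successor durations
Successors: activities 3 through 6 with durations [4, 10, 3, 2]
Sum of successor durations = 19
LF = 33 - 19 = 14

14


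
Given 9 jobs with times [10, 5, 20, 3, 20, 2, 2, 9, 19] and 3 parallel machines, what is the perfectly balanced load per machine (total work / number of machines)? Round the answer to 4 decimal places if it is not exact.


Total processing time = 10 + 5 + 20 + 3 + 20 + 2 + 2 + 9 + 19 = 90
Number of machines = 3
Ideal balanced load = 90 / 3 = 30.0

30.0


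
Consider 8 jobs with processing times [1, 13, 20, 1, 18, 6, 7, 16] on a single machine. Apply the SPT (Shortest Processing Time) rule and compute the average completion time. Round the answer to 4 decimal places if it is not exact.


Sort jobs by processing time (SPT order): [1, 1, 6, 7, 13, 16, 18, 20]
Compute completion times sequentially:
  Job 1: processing = 1, completes at 1
  Job 2: processing = 1, completes at 2
  Job 3: processing = 6, completes at 8
  Job 4: processing = 7, completes at 15
  Job 5: processing = 13, completes at 28
  Job 6: processing = 16, completes at 44
  Job 7: processing = 18, completes at 62
  Job 8: processing = 20, completes at 82
Sum of completion times = 242
Average completion time = 242/8 = 30.25

30.25


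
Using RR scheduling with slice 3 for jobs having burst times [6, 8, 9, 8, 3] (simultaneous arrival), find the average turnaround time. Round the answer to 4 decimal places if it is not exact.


Time quantum = 3
Execution trace:
  J1 runs 3 units, time = 3
  J2 runs 3 units, time = 6
  J3 runs 3 units, time = 9
  J4 runs 3 units, time = 12
  J5 runs 3 units, time = 15
  J1 runs 3 units, time = 18
  J2 runs 3 units, time = 21
  J3 runs 3 units, time = 24
  J4 runs 3 units, time = 27
  J2 runs 2 units, time = 29
  J3 runs 3 units, time = 32
  J4 runs 2 units, time = 34
Finish times: [18, 29, 32, 34, 15]
Average turnaround = 128/5 = 25.6

25.6


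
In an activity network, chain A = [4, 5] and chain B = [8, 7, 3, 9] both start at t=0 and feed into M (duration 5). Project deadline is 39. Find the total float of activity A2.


Forward pass: ES(A2) = sum of predecessors on chain A = 4
EF = ES + duration = 4 + 5 = 9
Backward pass: LF(M) = deadline = 39; LS(M) = 39 - 5 = 34
LF(A2) = LS(M) - sum(successors on chain A) = 34 - 0 = 34
LS = LF - duration = 34 - 5 = 29
Total float = LS - ES = 29 - 4 = 25

25


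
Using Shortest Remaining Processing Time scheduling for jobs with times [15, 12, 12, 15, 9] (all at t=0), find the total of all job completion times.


Since all jobs arrive at t=0, SRPT equals SPT ordering.
SPT order: [9, 12, 12, 15, 15]
Completion times:
  Job 1: p=9, C=9
  Job 2: p=12, C=21
  Job 3: p=12, C=33
  Job 4: p=15, C=48
  Job 5: p=15, C=63
Total completion time = 9 + 21 + 33 + 48 + 63 = 174

174


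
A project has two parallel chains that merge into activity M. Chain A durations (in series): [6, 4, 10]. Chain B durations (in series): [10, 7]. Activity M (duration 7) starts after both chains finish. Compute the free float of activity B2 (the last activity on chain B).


ES(B2) = sum of predecessors on chain B = 10
EF(B2) = ES + duration = 10 + 7 = 17
Successor of B2 is M. ES(M) = max(sum(A), sum(B)) = max(20, 17) = 20
Free float = ES(successor) - EF(current) = 20 - 17 = 3

3


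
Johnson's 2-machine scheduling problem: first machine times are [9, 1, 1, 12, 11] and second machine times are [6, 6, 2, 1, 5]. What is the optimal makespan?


Apply Johnson's rule:
  Group 1 (a <= b): [(2, 1, 6), (3, 1, 2)]
  Group 2 (a > b): [(1, 9, 6), (5, 11, 5), (4, 12, 1)]
Optimal job order: [2, 3, 1, 5, 4]
Schedule:
  Job 2: M1 done at 1, M2 done at 7
  Job 3: M1 done at 2, M2 done at 9
  Job 1: M1 done at 11, M2 done at 17
  Job 5: M1 done at 22, M2 done at 27
  Job 4: M1 done at 34, M2 done at 35
Makespan = 35

35


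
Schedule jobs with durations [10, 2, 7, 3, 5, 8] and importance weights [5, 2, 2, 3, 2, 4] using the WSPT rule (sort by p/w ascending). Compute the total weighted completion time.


Compute p/w ratios and sort ascending (WSPT): [(2, 2), (3, 3), (10, 5), (8, 4), (5, 2), (7, 2)]
Compute weighted completion times:
  Job (p=2,w=2): C=2, w*C=2*2=4
  Job (p=3,w=3): C=5, w*C=3*5=15
  Job (p=10,w=5): C=15, w*C=5*15=75
  Job (p=8,w=4): C=23, w*C=4*23=92
  Job (p=5,w=2): C=28, w*C=2*28=56
  Job (p=7,w=2): C=35, w*C=2*35=70
Total weighted completion time = 312

312


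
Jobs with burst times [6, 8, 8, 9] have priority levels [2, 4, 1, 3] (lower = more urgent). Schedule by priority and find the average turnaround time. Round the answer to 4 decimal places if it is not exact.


Sort by priority (ascending = highest first):
Order: [(1, 8), (2, 6), (3, 9), (4, 8)]
Completion times:
  Priority 1, burst=8, C=8
  Priority 2, burst=6, C=14
  Priority 3, burst=9, C=23
  Priority 4, burst=8, C=31
Average turnaround = 76/4 = 19.0

19.0


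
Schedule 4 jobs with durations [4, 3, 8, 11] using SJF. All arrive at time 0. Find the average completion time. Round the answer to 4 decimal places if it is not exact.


SJF order (ascending): [3, 4, 8, 11]
Completion times:
  Job 1: burst=3, C=3
  Job 2: burst=4, C=7
  Job 3: burst=8, C=15
  Job 4: burst=11, C=26
Average completion = 51/4 = 12.75

12.75


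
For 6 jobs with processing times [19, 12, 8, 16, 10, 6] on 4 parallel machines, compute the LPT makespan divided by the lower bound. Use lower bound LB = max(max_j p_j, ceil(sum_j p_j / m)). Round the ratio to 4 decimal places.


LPT order: [19, 16, 12, 10, 8, 6]
Machine loads after assignment: [19, 16, 18, 18]
LPT makespan = 19
Lower bound = max(max_job, ceil(total/4)) = max(19, 18) = 19
Ratio = 19 / 19 = 1.0

1.0


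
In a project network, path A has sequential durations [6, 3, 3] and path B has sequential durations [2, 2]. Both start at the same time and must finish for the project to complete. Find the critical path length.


Path A total = 6 + 3 + 3 = 12
Path B total = 2 + 2 = 4
Critical path = longest path = max(12, 4) = 12

12


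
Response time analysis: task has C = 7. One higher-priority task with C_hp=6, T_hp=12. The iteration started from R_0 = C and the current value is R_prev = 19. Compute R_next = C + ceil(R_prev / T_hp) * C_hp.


R_next = C + ceil(R_prev / T_hp) * C_hp
ceil(19 / 12) = ceil(1.5833) = 2
Interference = 2 * 6 = 12
R_next = 7 + 12 = 19
R_next = R_prev, so the iteration has converged (response time = 19).

19


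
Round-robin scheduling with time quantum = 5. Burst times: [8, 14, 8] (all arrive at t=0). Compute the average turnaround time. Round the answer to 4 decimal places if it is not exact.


Time quantum = 5
Execution trace:
  J1 runs 5 units, time = 5
  J2 runs 5 units, time = 10
  J3 runs 5 units, time = 15
  J1 runs 3 units, time = 18
  J2 runs 5 units, time = 23
  J3 runs 3 units, time = 26
  J2 runs 4 units, time = 30
Finish times: [18, 30, 26]
Average turnaround = 74/3 = 24.6667

24.6667


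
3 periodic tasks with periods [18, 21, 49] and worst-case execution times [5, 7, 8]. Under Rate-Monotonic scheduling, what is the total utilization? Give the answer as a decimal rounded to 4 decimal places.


Compute individual utilizations (exact fractions):
  Task 1: C/T = 5/18 (approx. 0.2778)
  Task 2: C/T = 7/21 = 1/3 (approx. 0.3333)
  Task 3: C/T = 8/49 (approx. 0.1633)
Total utilization U = 5/18 + 1/3 + 8/49 = 683/882
Rounded to 4 decimal places: U = 0.7744
RM (Liu & Layland) bound for 3 tasks = 0.779763; compare with U = 683/882 (approx. 0.774376)
U <= bound, so schedulable by RM sufficient condition.

0.7744


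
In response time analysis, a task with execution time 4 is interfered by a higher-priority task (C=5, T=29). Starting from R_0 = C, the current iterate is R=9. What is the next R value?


R_next = C + ceil(R_prev / T_hp) * C_hp
ceil(9 / 29) = ceil(0.3103) = 1
Interference = 1 * 5 = 5
R_next = 4 + 5 = 9
R_next = R_prev, so the iteration has converged (response time = 9).

9


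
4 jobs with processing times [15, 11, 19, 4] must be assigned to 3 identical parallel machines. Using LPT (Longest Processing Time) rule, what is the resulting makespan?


Sort jobs in decreasing order (LPT): [19, 15, 11, 4]
Assign each job to the least loaded machine:
  Machine 1: jobs [19], load = 19
  Machine 2: jobs [15], load = 15
  Machine 3: jobs [11, 4], load = 15
Makespan = max load = 19

19


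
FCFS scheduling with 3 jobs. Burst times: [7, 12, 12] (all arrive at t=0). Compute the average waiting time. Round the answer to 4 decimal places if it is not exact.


FCFS order (as given): [7, 12, 12]
Waiting times:
  Job 1: wait = 0
  Job 2: wait = 7
  Job 3: wait = 19
Sum of waiting times = 26
Average waiting time = 26/3 = 8.6667

8.6667


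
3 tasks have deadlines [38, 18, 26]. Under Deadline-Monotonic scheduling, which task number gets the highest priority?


Sort tasks by relative deadline (ascending):
  Task 2: deadline = 18
  Task 3: deadline = 26
  Task 1: deadline = 38
Priority order (highest first): [2, 3, 1]
Highest priority task = 2

2


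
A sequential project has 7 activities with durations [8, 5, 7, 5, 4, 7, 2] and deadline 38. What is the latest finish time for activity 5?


LF(activity 5) = deadline - sum of successor durations
Successors: activities 6 through 7 with durations [7, 2]
Sum of successor durations = 9
LF = 38 - 9 = 29

29


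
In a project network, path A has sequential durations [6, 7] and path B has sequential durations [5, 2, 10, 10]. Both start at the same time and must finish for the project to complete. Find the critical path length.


Path A total = 6 + 7 = 13
Path B total = 5 + 2 + 10 + 10 = 27
Critical path = longest path = max(13, 27) = 27

27


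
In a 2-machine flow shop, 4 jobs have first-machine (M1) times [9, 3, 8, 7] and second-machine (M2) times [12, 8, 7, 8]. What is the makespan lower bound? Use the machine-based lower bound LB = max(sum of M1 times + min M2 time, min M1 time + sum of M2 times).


LB1 = sum(M1 times) + min(M2 times) = 27 + 7 = 34
LB2 = min(M1 times) + sum(M2 times) = 3 + 35 = 38
Lower bound = max(LB1, LB2) = max(34, 38) = 38

38


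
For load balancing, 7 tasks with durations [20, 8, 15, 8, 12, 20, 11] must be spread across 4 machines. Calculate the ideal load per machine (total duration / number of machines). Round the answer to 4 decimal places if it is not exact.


Total processing time = 20 + 8 + 15 + 8 + 12 + 20 + 11 = 94
Number of machines = 4
Ideal balanced load = 94 / 4 = 23.5

23.5


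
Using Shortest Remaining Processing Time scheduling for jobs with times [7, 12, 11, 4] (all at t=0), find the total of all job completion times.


Since all jobs arrive at t=0, SRPT equals SPT ordering.
SPT order: [4, 7, 11, 12]
Completion times:
  Job 1: p=4, C=4
  Job 2: p=7, C=11
  Job 3: p=11, C=22
  Job 4: p=12, C=34
Total completion time = 4 + 11 + 22 + 34 = 71

71


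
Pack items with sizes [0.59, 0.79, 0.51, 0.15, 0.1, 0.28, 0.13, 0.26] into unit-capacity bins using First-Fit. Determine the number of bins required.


Place items sequentially using First-Fit:
  Item 0.59 -> new Bin 1
  Item 0.79 -> new Bin 2
  Item 0.51 -> new Bin 3
  Item 0.15 -> Bin 1 (now 0.74)
  Item 0.1 -> Bin 1 (now 0.84)
  Item 0.28 -> Bin 3 (now 0.79)
  Item 0.13 -> Bin 1 (now 0.97)
  Item 0.26 -> new Bin 4
Total bins used = 4

4
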